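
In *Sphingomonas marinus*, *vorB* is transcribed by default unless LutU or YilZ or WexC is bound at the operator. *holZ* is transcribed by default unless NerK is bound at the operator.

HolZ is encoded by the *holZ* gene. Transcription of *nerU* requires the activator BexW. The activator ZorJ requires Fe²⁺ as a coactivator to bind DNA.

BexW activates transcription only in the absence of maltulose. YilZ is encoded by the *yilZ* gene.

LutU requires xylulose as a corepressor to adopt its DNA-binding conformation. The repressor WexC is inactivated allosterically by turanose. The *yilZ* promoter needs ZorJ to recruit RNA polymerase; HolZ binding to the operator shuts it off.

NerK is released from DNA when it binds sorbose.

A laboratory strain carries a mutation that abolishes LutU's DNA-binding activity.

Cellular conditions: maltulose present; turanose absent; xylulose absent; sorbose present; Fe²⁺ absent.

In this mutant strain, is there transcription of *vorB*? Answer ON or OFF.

OFF

LutU is non-functional in this strain, so it has no effect.
Sorbose is present, so NerK is inactive.
With no repressor bound, *holZ* is transcribed.
So HolZ is produced and active.
Fe²⁺ is absent, so ZorJ is inactive.
With repressor HolZ bound, *yilZ* is not transcribed.
So YilZ is not produced.
Turanose is absent, so WexC is active.
With repressor WexC bound, *vorB* is not transcribed.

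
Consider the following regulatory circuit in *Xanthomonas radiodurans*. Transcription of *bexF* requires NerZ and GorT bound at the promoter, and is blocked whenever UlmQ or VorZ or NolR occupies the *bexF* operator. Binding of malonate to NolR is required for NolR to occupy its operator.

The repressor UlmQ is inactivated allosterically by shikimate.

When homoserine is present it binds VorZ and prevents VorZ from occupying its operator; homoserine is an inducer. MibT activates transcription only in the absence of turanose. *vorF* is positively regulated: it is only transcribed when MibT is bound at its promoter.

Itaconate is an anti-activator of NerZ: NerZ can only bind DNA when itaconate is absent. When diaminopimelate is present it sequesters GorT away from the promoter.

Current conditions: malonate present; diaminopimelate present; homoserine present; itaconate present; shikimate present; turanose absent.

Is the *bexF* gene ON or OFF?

Shikimate is present, so UlmQ is inactive.
Itaconate is present, so NerZ is inactive.
Homoserine is present, so VorZ is inactive.
Malonate is present, so NolR is active.
Diaminopimelate is present, so GorT is inactive.
With repressor NolR bound, *bexF* is not transcribed.

OFF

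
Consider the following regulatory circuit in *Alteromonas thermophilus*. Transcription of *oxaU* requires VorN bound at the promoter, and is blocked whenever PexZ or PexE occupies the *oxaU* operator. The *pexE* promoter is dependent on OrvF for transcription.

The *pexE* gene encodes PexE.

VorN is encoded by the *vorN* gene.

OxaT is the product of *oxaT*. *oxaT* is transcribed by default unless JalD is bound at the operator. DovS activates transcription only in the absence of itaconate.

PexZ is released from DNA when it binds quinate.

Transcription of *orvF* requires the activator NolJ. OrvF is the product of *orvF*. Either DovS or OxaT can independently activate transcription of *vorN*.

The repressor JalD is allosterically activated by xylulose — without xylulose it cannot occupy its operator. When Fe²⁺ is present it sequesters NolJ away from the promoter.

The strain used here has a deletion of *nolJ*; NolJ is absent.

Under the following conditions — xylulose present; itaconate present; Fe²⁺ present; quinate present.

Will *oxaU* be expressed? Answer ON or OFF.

OFF

Quinate is present, so PexZ is inactive.
NolJ is non-functional in this strain, so it has no effect.
Required activator NolJ is absent, so *orvF* is not transcribed.
So OrvF is not produced.
Required activator OrvF is absent, so *pexE* is not transcribed.
So PexE is not produced.
Itaconate is present, so DovS is inactive.
Xylulose is present, so JalD is active.
With repressor JalD bound, *oxaT* is not transcribed.
So OxaT is not produced.
No activator is available at the *vorN* promoter, so *vorN* is not transcribed.
So VorN is not produced.
Required activator VorN is absent, so *oxaU* is not transcribed.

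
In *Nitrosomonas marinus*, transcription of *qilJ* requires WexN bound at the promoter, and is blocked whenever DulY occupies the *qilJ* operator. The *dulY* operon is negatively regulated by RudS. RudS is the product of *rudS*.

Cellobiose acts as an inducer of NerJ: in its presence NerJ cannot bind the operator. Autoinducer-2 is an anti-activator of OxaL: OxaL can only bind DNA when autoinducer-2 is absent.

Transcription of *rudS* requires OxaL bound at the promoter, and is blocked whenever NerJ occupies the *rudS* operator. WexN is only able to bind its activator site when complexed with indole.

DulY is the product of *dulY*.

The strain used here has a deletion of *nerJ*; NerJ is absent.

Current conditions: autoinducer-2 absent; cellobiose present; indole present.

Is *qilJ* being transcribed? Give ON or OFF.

Indole is present, so WexN is active.
Autoinducer-2 is absent, so OxaL is active.
NerJ is non-functional in this strain, so it has no effect.
No repressor is bound and OxaL is active, so *rudS* is transcribed.
So RudS is produced and active.
With repressor RudS bound, *dulY* is not transcribed.
So DulY is not produced.
No repressor is bound and WexN is active, so *qilJ* is transcribed.

ON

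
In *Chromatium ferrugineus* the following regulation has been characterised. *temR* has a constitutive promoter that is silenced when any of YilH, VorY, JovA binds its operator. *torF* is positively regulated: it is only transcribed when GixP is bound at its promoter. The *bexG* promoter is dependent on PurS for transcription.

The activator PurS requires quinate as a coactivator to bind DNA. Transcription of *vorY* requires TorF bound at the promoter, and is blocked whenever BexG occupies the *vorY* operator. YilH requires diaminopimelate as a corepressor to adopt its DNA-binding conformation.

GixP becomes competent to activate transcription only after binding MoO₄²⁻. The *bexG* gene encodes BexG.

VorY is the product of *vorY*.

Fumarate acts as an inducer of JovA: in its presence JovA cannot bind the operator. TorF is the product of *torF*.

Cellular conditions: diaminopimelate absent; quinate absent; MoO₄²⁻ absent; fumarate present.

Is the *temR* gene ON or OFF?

ON

Diaminopimelate is absent, so YilH is inactive.
Quinate is absent, so PurS is inactive.
Required activator PurS is absent, so *bexG* is not transcribed.
So BexG is not produced.
MoO₄²⁻ is absent, so GixP is inactive.
Required activator GixP is absent, so *torF* is not transcribed.
So TorF is not produced.
Required activator TorF is absent, so *vorY* is not transcribed.
So VorY is not produced.
Fumarate is present, so JovA is inactive.
With no repressor bound, *temR* is transcribed.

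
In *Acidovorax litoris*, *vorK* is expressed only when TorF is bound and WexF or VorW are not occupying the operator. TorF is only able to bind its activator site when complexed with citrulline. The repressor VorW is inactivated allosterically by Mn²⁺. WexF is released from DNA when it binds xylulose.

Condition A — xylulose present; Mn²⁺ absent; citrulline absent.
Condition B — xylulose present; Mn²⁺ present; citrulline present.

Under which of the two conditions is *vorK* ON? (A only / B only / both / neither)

B only

Condition A:
Xylulose is present, so WexF is inactive.
Mn²⁺ is absent, so VorW is active.
Citrulline is absent, so TorF is inactive.
With repressor VorW bound, *vorK* is not transcribed.
→ *vorK* is OFF in A.
Condition B:
Xylulose is present, so WexF is inactive.
Mn²⁺ is present, so VorW is inactive.
Citrulline is present, so TorF is active.
No repressor is bound and TorF is active, so *vorK* is transcribed.
→ *vorK* is ON in B.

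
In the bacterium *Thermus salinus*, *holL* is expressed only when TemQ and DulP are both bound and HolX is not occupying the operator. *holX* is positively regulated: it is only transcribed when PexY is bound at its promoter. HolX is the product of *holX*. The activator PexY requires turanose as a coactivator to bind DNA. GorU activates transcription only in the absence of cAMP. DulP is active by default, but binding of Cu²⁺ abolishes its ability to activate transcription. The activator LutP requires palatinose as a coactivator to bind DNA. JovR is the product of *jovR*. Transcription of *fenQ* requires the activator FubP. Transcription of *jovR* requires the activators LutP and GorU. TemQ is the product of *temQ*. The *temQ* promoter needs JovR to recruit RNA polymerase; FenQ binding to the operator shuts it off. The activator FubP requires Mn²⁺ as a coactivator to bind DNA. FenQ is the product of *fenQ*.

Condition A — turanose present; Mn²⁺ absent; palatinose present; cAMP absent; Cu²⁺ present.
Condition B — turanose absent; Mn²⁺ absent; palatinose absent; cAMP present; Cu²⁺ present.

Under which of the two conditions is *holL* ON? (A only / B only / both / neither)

Condition A:
Turanose is present, so PexY is active.
No repressor is bound and PexY is active, so *holX* is transcribed.
So HolX is produced and active.
Mn²⁺ is absent, so FubP is inactive.
Required activator FubP is absent, so *fenQ* is not transcribed.
So FenQ is not produced.
Palatinose is present, so LutP is active.
cAMP is absent, so GorU is active.
No repressor is bound and LutP and GorU are active, so *jovR* is transcribed.
So JovR is produced and active.
No repressor is bound and JovR is active, so *temQ* is transcribed.
So TemQ is produced and active.
Cu²⁺ is present, so DulP is inactive.
With repressor HolX bound, *holL* is not transcribed.
→ *holL* is OFF in A.
Condition B:
Turanose is absent, so PexY is inactive.
Required activator PexY is absent, so *holX* is not transcribed.
So HolX is not produced.
Mn²⁺ is absent, so FubP is inactive.
Required activator FubP is absent, so *fenQ* is not transcribed.
So FenQ is not produced.
Palatinose is absent, so LutP is inactive.
cAMP is present, so GorU is inactive.
Required activator LutP is absent, so *jovR* is not transcribed.
So JovR is not produced.
Required activator JovR is absent, so *temQ* is not transcribed.
So TemQ is not produced.
Cu²⁺ is present, so DulP is inactive.
Required activator TemQ is absent, so *holL* is not transcribed.
→ *holL* is OFF in B.

neither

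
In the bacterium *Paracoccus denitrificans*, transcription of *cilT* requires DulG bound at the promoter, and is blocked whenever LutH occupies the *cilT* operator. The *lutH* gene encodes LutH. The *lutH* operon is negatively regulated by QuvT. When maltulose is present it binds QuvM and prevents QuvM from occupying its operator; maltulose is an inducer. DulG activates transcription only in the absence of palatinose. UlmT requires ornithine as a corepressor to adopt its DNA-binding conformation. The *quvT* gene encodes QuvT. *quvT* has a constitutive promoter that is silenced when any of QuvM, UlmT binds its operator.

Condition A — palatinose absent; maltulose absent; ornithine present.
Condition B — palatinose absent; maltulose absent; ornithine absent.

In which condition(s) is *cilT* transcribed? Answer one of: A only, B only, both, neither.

neither

Condition A:
Palatinose is absent, so DulG is active.
Maltulose is absent, so QuvM is active.
Ornithine is present, so UlmT is active.
With repressor QuvM bound, *quvT* is not transcribed.
So QuvT is not produced.
With no repressor bound, *lutH* is transcribed.
So LutH is produced and active.
With repressor LutH bound, *cilT* is not transcribed.
→ *cilT* is OFF in A.
Condition B:
Palatinose is absent, so DulG is active.
Maltulose is absent, so QuvM is active.
Ornithine is absent, so UlmT is inactive.
With repressor QuvM bound, *quvT* is not transcribed.
So QuvT is not produced.
With no repressor bound, *lutH* is transcribed.
So LutH is produced and active.
With repressor LutH bound, *cilT* is not transcribed.
→ *cilT* is OFF in B.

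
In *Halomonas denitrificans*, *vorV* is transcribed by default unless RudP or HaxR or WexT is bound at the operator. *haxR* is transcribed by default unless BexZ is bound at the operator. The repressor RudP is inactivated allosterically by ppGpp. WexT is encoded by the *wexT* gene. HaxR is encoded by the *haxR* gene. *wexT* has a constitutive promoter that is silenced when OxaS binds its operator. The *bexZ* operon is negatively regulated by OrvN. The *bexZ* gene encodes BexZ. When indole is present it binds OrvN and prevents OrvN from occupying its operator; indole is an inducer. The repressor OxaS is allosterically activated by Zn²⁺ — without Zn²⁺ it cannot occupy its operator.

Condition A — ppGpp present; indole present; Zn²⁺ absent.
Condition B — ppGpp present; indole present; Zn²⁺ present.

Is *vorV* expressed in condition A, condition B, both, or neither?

Condition A:
ppGpp is present, so RudP is inactive.
Indole is present, so OrvN is inactive.
With no repressor bound, *bexZ* is transcribed.
So BexZ is produced and active.
With repressor BexZ bound, *haxR* is not transcribed.
So HaxR is not produced.
Zn²⁺ is absent, so OxaS is inactive.
With no repressor bound, *wexT* is transcribed.
So WexT is produced and active.
With repressor WexT bound, *vorV* is not transcribed.
→ *vorV* is OFF in A.
Condition B:
ppGpp is present, so RudP is inactive.
Indole is present, so OrvN is inactive.
With no repressor bound, *bexZ* is transcribed.
So BexZ is produced and active.
With repressor BexZ bound, *haxR* is not transcribed.
So HaxR is not produced.
Zn²⁺ is present, so OxaS is active.
With repressor OxaS bound, *wexT* is not transcribed.
So WexT is not produced.
With no repressor bound, *vorV* is transcribed.
→ *vorV* is ON in B.

B only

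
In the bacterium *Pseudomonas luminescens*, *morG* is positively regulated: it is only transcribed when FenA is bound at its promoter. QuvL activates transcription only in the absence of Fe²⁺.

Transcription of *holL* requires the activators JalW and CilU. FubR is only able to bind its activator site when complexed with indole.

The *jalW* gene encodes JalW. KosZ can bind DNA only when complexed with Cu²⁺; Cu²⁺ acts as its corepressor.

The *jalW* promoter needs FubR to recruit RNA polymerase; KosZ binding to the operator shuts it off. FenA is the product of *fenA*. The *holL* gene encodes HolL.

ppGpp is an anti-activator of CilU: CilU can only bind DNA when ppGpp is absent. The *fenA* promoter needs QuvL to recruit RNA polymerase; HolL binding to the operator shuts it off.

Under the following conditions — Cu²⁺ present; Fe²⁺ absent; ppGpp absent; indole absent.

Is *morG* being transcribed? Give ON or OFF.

ON

Cu²⁺ is present, so KosZ is active.
Indole is absent, so FubR is inactive.
With repressor KosZ bound, *jalW* is not transcribed.
So JalW is not produced.
ppGpp is absent, so CilU is active.
Required activator JalW is absent, so *holL* is not transcribed.
So HolL is not produced.
Fe²⁺ is absent, so QuvL is active.
No repressor is bound and QuvL is active, so *fenA* is transcribed.
So FenA is produced and active.
No repressor is bound and FenA is active, so *morG* is transcribed.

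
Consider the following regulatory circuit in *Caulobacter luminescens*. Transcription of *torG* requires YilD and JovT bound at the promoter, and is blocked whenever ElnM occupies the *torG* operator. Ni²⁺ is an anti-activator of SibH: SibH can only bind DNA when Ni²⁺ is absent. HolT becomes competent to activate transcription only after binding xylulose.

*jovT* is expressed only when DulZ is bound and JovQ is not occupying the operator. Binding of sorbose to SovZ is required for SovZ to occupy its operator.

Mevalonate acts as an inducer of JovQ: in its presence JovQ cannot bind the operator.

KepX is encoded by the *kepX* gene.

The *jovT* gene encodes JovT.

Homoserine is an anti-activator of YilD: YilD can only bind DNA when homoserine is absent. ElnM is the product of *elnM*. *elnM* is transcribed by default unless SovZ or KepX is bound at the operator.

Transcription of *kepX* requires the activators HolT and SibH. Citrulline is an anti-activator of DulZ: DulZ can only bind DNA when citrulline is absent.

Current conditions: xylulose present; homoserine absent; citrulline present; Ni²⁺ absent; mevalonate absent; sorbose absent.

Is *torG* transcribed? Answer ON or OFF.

Homoserine is absent, so YilD is active.
Citrulline is present, so DulZ is inactive.
Mevalonate is absent, so JovQ is active.
With repressor JovQ bound, *jovT* is not transcribed.
So JovT is not produced.
Sorbose is absent, so SovZ is inactive.
Xylulose is present, so HolT is active.
Ni²⁺ is absent, so SibH is active.
No repressor is bound and HolT and SibH are active, so *kepX* is transcribed.
So KepX is produced and active.
With repressor KepX bound, *elnM* is not transcribed.
So ElnM is not produced.
Required activator JovT is absent, so *torG* is not transcribed.

OFF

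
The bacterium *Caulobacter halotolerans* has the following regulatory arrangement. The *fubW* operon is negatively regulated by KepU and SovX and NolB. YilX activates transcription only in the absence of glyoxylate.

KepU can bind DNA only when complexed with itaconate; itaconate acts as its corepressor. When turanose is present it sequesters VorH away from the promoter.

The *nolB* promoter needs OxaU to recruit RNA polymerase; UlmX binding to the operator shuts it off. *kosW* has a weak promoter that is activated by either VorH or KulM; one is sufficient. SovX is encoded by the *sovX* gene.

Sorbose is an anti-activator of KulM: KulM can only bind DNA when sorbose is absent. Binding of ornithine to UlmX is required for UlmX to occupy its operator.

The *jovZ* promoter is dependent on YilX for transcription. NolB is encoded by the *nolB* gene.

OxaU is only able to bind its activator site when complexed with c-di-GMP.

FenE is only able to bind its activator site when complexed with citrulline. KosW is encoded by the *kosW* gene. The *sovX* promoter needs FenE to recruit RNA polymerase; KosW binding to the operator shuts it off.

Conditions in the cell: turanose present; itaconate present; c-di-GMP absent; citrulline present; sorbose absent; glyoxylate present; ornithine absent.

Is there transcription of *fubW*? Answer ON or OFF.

Itaconate is present, so KepU is active.
Citrulline is present, so FenE is active.
Turanose is present, so VorH is inactive.
Sorbose is absent, so KulM is active.
Activator KulM is present, so *kosW* is transcribed.
So KosW is produced and active.
With repressor KosW bound, *sovX* is not transcribed.
So SovX is not produced.
Ornithine is absent, so UlmX is inactive.
c-di-GMP is absent, so OxaU is inactive.
Required activator OxaU is absent, so *nolB* is not transcribed.
So NolB is not produced.
With repressor KepU bound, *fubW* is not transcribed.

OFF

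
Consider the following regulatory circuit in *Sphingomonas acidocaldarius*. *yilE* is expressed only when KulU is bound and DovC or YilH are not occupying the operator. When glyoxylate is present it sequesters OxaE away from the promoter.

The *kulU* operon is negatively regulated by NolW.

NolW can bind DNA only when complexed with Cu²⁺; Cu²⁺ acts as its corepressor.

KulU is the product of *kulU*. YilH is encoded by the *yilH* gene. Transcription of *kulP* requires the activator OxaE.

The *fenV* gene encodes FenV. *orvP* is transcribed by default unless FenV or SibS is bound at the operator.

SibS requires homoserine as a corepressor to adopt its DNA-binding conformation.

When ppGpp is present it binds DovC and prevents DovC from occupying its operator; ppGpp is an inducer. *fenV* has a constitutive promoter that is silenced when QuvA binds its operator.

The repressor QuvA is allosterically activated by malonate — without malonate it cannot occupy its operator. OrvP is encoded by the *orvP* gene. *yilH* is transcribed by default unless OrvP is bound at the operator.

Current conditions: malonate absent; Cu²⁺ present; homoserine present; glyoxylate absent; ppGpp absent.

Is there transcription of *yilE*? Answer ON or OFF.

Cu²⁺ is present, so NolW is active.
With repressor NolW bound, *kulU* is not transcribed.
So KulU is not produced.
ppGpp is absent, so DovC is active.
Malonate is absent, so QuvA is inactive.
With no repressor bound, *fenV* is transcribed.
So FenV is produced and active.
Homoserine is present, so SibS is active.
With repressor FenV bound, *orvP* is not transcribed.
So OrvP is not produced.
With no repressor bound, *yilH* is transcribed.
So YilH is produced and active.
With repressor DovC bound, *yilE* is not transcribed.

OFF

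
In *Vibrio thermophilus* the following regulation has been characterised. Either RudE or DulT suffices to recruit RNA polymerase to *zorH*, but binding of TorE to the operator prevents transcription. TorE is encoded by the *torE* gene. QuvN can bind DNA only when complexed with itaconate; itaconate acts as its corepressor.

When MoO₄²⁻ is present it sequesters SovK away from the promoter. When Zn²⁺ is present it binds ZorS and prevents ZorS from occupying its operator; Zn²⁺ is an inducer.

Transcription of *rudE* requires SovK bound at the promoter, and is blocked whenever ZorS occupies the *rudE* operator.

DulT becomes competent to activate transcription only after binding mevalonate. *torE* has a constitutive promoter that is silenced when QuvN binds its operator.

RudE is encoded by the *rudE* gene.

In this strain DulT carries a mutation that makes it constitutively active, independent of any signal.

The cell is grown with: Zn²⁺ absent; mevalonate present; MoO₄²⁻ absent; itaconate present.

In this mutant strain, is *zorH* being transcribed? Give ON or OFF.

Itaconate is present, so QuvN is active.
With repressor QuvN bound, *torE* is not transcribed.
So TorE is not produced.
Zn²⁺ is absent, so ZorS is active.
MoO₄²⁻ is absent, so SovK is active.
With repressor ZorS bound, *rudE* is not transcribed.
So RudE is not produced.
DulT is constitutively active in this strain.
Activator DulT is present, so *zorH* is transcribed.

ON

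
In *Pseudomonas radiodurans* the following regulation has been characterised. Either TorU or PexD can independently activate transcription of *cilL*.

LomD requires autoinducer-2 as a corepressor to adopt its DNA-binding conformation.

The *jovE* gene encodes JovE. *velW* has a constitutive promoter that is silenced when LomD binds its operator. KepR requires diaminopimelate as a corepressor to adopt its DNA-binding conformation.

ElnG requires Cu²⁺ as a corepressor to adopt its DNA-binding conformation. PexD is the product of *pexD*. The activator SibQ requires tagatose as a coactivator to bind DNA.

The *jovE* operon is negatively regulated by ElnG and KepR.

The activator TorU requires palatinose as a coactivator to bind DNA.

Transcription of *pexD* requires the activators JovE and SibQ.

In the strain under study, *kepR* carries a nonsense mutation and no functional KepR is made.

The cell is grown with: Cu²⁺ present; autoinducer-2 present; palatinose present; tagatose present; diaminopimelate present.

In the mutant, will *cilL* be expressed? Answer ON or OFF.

Palatinose is present, so TorU is active.
Cu²⁺ is present, so ElnG is active.
KepR is non-functional in this strain, so it has no effect.
With repressor ElnG bound, *jovE* is not transcribed.
So JovE is not produced.
Tagatose is present, so SibQ is active.
Required activator JovE is absent, so *pexD* is not transcribed.
So PexD is not produced.
Activator TorU is present, so *cilL* is transcribed.

ON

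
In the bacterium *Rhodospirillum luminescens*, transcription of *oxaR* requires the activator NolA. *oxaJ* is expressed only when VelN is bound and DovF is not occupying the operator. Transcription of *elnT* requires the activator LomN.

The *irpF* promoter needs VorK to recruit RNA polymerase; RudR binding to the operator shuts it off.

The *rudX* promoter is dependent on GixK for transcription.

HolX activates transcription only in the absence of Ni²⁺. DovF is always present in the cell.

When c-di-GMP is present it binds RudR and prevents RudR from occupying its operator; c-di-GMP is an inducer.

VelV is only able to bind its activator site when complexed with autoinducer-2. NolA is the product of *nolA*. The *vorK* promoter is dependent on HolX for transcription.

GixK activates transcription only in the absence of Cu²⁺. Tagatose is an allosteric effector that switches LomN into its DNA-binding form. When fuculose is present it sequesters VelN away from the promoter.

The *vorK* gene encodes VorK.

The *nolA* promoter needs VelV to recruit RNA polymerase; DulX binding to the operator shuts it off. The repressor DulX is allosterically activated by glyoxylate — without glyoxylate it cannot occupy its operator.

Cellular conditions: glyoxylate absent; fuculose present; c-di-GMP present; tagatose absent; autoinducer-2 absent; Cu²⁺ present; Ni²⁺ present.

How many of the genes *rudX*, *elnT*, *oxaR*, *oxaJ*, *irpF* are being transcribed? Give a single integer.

Cu²⁺ is present, so GixK is inactive.
Required activator GixK is absent, so *rudX* is not transcribed.
→ *rudX* is OFF.
Tagatose is absent, so LomN is inactive.
Required activator LomN is absent, so *elnT* is not transcribed.
→ *elnT* is OFF.
Glyoxylate is absent, so DulX is inactive.
Autoinducer-2 is absent, so VelV is inactive.
Required activator VelV is absent, so *nolA* is not transcribed.
So NolA is not produced.
Required activator NolA is absent, so *oxaR* is not transcribed.
→ *oxaR* is OFF.
Fuculose is present, so VelN is inactive.
DovF is produced constitutively and is active.
With repressor DovF bound, *oxaJ* is not transcribed.
→ *oxaJ* is OFF.
Ni²⁺ is present, so HolX is inactive.
Required activator HolX is absent, so *vorK* is not transcribed.
So VorK is not produced.
c-di-GMP is present, so RudR is inactive.
Required activator VorK is absent, so *irpF* is not transcribed.
→ *irpF* is OFF.
0 of the 5 genes are transcribed.

0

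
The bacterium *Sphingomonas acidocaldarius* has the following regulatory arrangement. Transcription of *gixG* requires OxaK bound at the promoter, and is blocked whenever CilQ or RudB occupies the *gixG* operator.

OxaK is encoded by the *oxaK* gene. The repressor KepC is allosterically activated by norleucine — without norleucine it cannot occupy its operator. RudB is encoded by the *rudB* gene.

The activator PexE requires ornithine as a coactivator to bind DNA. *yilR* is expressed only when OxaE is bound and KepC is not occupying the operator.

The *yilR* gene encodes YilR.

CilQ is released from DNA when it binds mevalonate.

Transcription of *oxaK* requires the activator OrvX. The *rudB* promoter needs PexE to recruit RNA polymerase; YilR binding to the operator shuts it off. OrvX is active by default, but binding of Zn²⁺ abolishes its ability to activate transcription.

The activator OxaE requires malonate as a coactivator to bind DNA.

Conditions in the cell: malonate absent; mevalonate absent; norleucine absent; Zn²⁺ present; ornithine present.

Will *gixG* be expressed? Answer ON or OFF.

Mevalonate is absent, so CilQ is active.
Zn²⁺ is present, so OrvX is inactive.
Required activator OrvX is absent, so *oxaK* is not transcribed.
So OxaK is not produced.
Ornithine is present, so PexE is active.
Norleucine is absent, so KepC is inactive.
Malonate is absent, so OxaE is inactive.
Required activator OxaE is absent, so *yilR* is not transcribed.
So YilR is not produced.
No repressor is bound and PexE is active, so *rudB* is transcribed.
So RudB is produced and active.
With repressor CilQ bound, *gixG* is not transcribed.

OFF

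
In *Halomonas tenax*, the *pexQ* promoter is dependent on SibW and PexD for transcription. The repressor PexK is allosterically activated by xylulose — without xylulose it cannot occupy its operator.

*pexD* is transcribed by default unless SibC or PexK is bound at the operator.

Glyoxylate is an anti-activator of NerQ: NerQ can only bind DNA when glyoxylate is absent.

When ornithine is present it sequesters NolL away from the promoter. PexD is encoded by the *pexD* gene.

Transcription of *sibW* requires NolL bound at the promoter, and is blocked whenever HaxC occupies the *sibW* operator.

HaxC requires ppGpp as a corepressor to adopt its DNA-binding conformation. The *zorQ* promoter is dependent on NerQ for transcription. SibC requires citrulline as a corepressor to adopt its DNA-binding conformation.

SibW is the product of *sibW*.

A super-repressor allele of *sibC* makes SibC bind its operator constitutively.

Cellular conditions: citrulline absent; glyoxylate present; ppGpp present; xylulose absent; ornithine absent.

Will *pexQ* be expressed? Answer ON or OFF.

OFF

Ornithine is absent, so NolL is active.
ppGpp is present, so HaxC is active.
With repressor HaxC bound, *sibW* is not transcribed.
So SibW is not produced.
SibC is constitutively active in this strain.
Xylulose is absent, so PexK is inactive.
With repressor SibC bound, *pexD* is not transcribed.
So PexD is not produced.
Required activator SibW is absent, so *pexQ* is not transcribed.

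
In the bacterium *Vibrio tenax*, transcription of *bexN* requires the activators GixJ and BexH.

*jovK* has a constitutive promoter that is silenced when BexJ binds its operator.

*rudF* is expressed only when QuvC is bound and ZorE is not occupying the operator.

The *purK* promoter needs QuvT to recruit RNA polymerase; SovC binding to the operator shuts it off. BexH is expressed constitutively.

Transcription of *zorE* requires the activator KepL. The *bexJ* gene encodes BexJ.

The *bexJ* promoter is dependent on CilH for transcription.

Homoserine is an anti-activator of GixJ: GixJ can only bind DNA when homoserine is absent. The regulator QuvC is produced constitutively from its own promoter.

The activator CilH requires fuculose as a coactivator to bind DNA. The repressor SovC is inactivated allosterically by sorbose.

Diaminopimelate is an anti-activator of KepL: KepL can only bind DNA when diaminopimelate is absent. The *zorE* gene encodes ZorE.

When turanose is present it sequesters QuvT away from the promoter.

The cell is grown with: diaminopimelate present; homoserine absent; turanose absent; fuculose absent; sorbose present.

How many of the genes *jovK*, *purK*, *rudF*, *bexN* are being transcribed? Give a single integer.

4

Fuculose is absent, so CilH is inactive.
Required activator CilH is absent, so *bexJ* is not transcribed.
So BexJ is not produced.
With no repressor bound, *jovK* is transcribed.
→ *jovK* is ON.
Turanose is absent, so QuvT is active.
Sorbose is present, so SovC is inactive.
No repressor is bound and QuvT is active, so *purK* is transcribed.
→ *purK* is ON.
QuvC is produced constitutively and is active.
Diaminopimelate is present, so KepL is inactive.
Required activator KepL is absent, so *zorE* is not transcribed.
So ZorE is not produced.
No repressor is bound and QuvC is active, so *rudF* is transcribed.
→ *rudF* is ON.
Homoserine is absent, so GixJ is active.
BexH is produced constitutively and is active.
No repressor is bound and GixJ and BexH are active, so *bexN* is transcribed.
→ *bexN* is ON.
4 of the 4 genes are transcribed.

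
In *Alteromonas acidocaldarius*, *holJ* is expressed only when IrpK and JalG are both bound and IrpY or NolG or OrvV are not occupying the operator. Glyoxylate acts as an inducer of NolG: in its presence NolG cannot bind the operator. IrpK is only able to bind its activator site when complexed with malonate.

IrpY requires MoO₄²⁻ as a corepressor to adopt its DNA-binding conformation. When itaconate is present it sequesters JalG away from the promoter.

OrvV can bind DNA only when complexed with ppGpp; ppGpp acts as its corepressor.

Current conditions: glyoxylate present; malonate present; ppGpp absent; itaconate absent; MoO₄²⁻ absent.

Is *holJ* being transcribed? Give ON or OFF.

ON

MoO₄²⁻ is absent, so IrpY is inactive.
Malonate is present, so IrpK is active.
Itaconate is absent, so JalG is active.
Glyoxylate is present, so NolG is inactive.
ppGpp is absent, so OrvV is inactive.
No repressor is bound and IrpK and JalG are active, so *holJ* is transcribed.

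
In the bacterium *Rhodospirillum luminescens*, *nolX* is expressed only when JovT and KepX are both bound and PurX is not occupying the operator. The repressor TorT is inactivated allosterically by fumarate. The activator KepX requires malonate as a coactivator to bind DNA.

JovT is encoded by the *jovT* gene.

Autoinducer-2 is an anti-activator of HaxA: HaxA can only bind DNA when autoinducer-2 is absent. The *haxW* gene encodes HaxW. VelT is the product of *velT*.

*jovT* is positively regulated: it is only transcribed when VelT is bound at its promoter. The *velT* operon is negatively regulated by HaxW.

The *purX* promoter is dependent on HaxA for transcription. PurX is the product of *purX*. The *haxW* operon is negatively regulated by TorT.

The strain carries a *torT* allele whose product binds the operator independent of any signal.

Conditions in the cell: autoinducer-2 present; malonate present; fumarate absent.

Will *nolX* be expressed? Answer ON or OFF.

ON

TorT is constitutively active in this strain.
With repressor TorT bound, *haxW* is not transcribed.
So HaxW is not produced.
With no repressor bound, *velT* is transcribed.
So VelT is produced and active.
No repressor is bound and VelT is active, so *jovT* is transcribed.
So JovT is produced and active.
Autoinducer-2 is present, so HaxA is inactive.
Required activator HaxA is absent, so *purX* is not transcribed.
So PurX is not produced.
Malonate is present, so KepX is active.
No repressor is bound and JovT and KepX are active, so *nolX* is transcribed.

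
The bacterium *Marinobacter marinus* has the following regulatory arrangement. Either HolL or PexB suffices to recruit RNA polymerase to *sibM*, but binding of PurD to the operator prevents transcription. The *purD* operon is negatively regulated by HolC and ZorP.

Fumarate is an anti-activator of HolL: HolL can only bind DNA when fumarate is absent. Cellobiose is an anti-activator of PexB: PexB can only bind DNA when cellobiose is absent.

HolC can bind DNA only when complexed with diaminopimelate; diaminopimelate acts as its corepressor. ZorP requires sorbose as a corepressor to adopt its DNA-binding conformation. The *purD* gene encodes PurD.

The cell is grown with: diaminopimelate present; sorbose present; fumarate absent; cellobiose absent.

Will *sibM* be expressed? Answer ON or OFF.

ON

Fumarate is absent, so HolL is active.
Cellobiose is absent, so PexB is active.
Diaminopimelate is present, so HolC is active.
Sorbose is present, so ZorP is active.
With repressor HolC bound, *purD* is not transcribed.
So PurD is not produced.
Activator HolL is present, so *sibM* is transcribed.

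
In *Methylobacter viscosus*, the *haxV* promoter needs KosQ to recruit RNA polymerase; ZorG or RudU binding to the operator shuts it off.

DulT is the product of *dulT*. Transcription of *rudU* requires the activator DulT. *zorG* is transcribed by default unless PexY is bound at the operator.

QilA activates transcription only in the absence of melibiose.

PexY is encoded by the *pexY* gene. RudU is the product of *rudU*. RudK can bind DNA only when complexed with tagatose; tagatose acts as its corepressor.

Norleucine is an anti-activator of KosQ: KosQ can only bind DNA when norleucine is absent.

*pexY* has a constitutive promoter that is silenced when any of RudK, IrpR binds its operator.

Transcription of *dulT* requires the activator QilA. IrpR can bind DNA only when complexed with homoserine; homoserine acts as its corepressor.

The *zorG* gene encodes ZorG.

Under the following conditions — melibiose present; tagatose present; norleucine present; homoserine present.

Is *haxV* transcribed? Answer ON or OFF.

Norleucine is present, so KosQ is inactive.
Tagatose is present, so RudK is active.
Homoserine is present, so IrpR is active.
With repressor RudK bound, *pexY* is not transcribed.
So PexY is not produced.
With no repressor bound, *zorG* is transcribed.
So ZorG is produced and active.
Melibiose is present, so QilA is inactive.
Required activator QilA is absent, so *dulT* is not transcribed.
So DulT is not produced.
Required activator DulT is absent, so *rudU* is not transcribed.
So RudU is not produced.
With repressor ZorG bound, *haxV* is not transcribed.

OFF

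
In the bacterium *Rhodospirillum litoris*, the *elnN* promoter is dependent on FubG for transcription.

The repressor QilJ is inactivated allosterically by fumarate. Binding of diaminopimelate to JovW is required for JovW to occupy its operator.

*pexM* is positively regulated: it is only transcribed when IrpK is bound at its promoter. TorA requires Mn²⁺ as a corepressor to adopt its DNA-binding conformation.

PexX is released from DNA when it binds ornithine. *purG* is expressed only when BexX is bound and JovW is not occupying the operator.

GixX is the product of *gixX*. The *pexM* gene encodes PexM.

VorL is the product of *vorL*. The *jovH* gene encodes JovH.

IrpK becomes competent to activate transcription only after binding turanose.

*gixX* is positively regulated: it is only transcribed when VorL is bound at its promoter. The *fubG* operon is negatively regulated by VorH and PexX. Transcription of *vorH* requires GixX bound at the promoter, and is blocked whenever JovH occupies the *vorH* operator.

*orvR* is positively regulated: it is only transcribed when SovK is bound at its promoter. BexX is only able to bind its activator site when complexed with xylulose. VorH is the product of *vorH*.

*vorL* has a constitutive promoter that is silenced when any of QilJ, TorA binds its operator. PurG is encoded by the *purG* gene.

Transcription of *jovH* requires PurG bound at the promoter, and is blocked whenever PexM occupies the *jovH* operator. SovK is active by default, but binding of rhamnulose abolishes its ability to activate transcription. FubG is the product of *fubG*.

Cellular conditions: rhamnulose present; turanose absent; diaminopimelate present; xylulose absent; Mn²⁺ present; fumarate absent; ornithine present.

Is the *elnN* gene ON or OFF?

Turanose is absent, so IrpK is inactive.
Required activator IrpK is absent, so *pexM* is not transcribed.
So PexM is not produced.
Diaminopimelate is present, so JovW is active.
Xylulose is absent, so BexX is inactive.
With repressor JovW bound, *purG* is not transcribed.
So PurG is not produced.
Required activator PurG is absent, so *jovH* is not transcribed.
So JovH is not produced.
Fumarate is absent, so QilJ is active.
Mn²⁺ is present, so TorA is active.
With repressor QilJ bound, *vorL* is not transcribed.
So VorL is not produced.
Required activator VorL is absent, so *gixX* is not transcribed.
So GixX is not produced.
Required activator GixX is absent, so *vorH* is not transcribed.
So VorH is not produced.
Ornithine is present, so PexX is inactive.
With no repressor bound, *fubG* is transcribed.
So FubG is produced and active.
No repressor is bound and FubG is active, so *elnN* is transcribed.

ON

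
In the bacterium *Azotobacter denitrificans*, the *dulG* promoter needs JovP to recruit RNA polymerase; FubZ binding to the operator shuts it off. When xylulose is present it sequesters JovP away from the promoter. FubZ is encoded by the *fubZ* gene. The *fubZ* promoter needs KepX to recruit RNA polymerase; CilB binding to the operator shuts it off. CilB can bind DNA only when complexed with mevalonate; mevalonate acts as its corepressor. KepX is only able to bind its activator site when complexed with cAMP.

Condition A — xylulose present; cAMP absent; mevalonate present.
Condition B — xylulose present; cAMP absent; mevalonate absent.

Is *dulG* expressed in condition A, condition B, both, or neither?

Condition A:
Xylulose is present, so JovP is inactive.
cAMP is absent, so KepX is inactive.
Mevalonate is present, so CilB is active.
With repressor CilB bound, *fubZ* is not transcribed.
So FubZ is not produced.
Required activator JovP is absent, so *dulG* is not transcribed.
→ *dulG* is OFF in A.
Condition B:
Xylulose is present, so JovP is inactive.
cAMP is absent, so KepX is inactive.
Mevalonate is absent, so CilB is inactive.
Required activator KepX is absent, so *fubZ* is not transcribed.
So FubZ is not produced.
Required activator JovP is absent, so *dulG* is not transcribed.
→ *dulG* is OFF in B.

neither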